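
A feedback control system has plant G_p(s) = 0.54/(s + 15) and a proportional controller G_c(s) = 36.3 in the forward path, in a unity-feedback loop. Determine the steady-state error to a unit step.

The loop is type 0. Static position error constant K_pos = G_c(0)·G_p(0) = 36.3·0.036 = 1.307.
Steady-state error to a unit step: e_ss = 1/(1+K_pos) = 1/2.307 = 0.434.

0.434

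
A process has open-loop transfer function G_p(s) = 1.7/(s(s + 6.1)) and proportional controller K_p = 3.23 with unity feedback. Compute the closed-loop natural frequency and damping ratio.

ω_n = 2.34 rad/s, ζ = 1.3

1 + K_p·G_p(s) = 0 gives s² + 6.1s + 5.491 = 0.
Matching s² + 2ζω_n s + ω_n²: ω_n = √5.491 = 2.343 rad/s and 2ζω_n = 6.1, so ζ = 6.1/(2·2.343) = 1.3.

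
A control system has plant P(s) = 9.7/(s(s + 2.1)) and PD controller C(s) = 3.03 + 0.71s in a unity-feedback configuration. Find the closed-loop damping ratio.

Forward path: (3.03 + 0.71s)·9.7/(s(s+2.1)). The closed-loop characteristic equation is s² + (2.1 + 9.7·0.71)s + 9.7·3.03 = 0.
That is s² + 8.987s + 29.39 = 0, so ω_n = 5.421 rad/s and ζ = 8.987/(2·5.421) = 0.8289.

ζ = 0.829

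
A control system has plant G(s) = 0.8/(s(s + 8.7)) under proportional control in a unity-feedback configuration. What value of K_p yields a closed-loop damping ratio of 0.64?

K_p = 57.7

Closed-loop characteristic equation: s² + 8.7s + K_p·0.8 = 0.
So ω_n = √(0.8K_p) and 2ζω_n = 8.7, giving ζ = 8.7/(2√(0.8K_p)).
Setting ζ = 0.64: √(0.8K_p) = 8.7/(2·0.64) = 6.797, so K_p = 46.2/0.8 = 57.7.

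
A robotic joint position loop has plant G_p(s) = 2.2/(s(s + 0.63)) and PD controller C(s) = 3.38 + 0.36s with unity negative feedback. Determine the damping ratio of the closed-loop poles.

Forward path: (3.38 + 0.36s)·2.2/(s(s+0.63)). The closed-loop characteristic equation is s² + (0.63 + 2.2·0.36)s + 2.2·3.38 = 0.
That is s² + 1.422s + 7.436 = 0, so ω_n = 2.727 rad/s and ζ = 1.422/(2·2.727) = 0.2607.

ζ = 0.261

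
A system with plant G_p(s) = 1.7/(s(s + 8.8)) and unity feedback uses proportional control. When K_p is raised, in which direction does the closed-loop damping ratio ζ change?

ζ = 8.8/(2√(1.7K_p)); increasing K_p raises the denominator, so ζ falls.

decrease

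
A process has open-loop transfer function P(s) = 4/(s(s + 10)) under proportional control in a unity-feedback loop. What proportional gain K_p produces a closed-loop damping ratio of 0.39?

Closed-loop characteristic equation: s² + 10s + K_p·4 = 0.
So ω_n = √(4K_p) and 2ζω_n = 10, giving ζ = 10/(2√(4K_p)).
Setting ζ = 0.39: √(4K_p) = 10/(2·0.39) = 12.82, so K_p = 164.4/4 = 41.1.

K_p = 41.1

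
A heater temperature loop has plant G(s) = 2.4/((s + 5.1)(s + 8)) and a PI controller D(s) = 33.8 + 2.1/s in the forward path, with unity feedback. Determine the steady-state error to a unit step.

0

The open loop D(s)G(s) has a pole at the origin (type 1), so the static position error constant is infinite and e_ss = 1/(1+∞) = 0.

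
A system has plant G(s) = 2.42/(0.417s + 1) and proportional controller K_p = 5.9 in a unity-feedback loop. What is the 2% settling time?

T_s ≈ 0.109 s

Closed loop: T(s) = K_p·G/(1+K_p·G) = 14.28/(0.417s + 1 + 14.28), with pole at s = −(1 + 14.28)/0.417 = −36.64.
τ = 1/36.64 = 0.02729 s, so 2% settling time ≈ 4τ = 0.109 s.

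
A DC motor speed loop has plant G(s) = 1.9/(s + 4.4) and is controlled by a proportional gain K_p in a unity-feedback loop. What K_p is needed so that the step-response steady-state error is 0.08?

Steady-state error for a unit step on this type-0 loop is 1/(1 + K_p·G(0)).
G(0) = 0.4318. Require 1/(1 + K_p·0.4318) = 0.08, so 1 + 0.4318·K_p = 12.5.
K_p = (12.5 − 1)/0.4318 = 26.6.

K_p = 26.6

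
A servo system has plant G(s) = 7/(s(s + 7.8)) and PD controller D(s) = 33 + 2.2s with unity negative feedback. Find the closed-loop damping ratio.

ζ = 0.763

Forward path: (33 + 2.2s)·7/(s(s+7.8)). The closed-loop characteristic equation is s² + (7.8 + 7·2.2)s + 7·33 = 0.
That is s² + 23.2s + 231 = 0, so ω_n = 15.2 rad/s and ζ = 23.2/(2·15.2) = 0.7632.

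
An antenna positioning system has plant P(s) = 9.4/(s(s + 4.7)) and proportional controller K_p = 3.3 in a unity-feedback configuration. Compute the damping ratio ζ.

ζ = 0.422

With unity feedback the closed-loop characteristic equation is s² + 4.7s + 3.3·9.4 = s² + 4.7s + 31.02 = 0.
Matching s² + 2ζω_n s + ω_n²: ω_n = √31.02 = 5.57 rad/s and 2ζω_n = 4.7, so ζ = 4.7/(2·5.57) = 0.422.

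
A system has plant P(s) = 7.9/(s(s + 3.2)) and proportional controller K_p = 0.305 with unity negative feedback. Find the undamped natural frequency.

The closed-loop denominator is s(s+3.2) + 0.305·7.9 = s² + 3.2s + 2.409.
So ω_n² = 2.409 ⇒ ω_n = 1.552 rad/s, and ζ = 3.2/(2ω_n) = 1.03.

ω_n = 1.55 rad/s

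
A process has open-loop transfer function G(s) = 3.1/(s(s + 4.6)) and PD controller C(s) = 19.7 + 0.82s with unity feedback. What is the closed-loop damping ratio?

Forward path: (19.7 + 0.82s)·3.1/(s(s+4.6)). The closed-loop characteristic equation is s² + (4.6 + 3.1·0.82)s + 3.1·19.7 = 0.
That is s² + 7.142s + 61.07 = 0, so ω_n = 7.815 rad/s and ζ = 7.142/(2·7.815) = 0.457.

ζ = 0.457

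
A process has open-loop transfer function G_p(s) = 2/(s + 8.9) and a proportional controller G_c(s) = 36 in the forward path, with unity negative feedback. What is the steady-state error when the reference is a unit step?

0.11

The loop is type 0. Static position error constant K_pos = G_c(0)·G_p(0) = 36·0.2247 = 8.09.
Steady-state error to a unit step: e_ss = 1/(1+K_pos) = 1/9.09 = 0.11.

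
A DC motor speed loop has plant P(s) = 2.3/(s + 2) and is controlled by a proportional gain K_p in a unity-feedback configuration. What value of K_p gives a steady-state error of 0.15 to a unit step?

Steady-state error for a unit step on this type-0 loop is 1/(1 + K_p·P(0)).
P(0) = 1.15. Require 1/(1 + K_p·1.15) = 0.15, so 1 + 1.15·K_p = 6.667.
K_p = (6.667 − 1)/1.15 = 4.93.

K_p = 4.93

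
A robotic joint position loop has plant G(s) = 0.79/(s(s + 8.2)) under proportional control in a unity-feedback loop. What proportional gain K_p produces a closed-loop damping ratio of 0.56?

K_p = 67.9

Closed-loop characteristic equation: s² + 8.2s + K_p·0.79 = 0.
So ω_n = √(0.79K_p) and 2ζω_n = 8.2, giving ζ = 8.2/(2√(0.79K_p)).
Setting ζ = 0.56: √(0.79K_p) = 8.2/(2·0.56) = 7.321, so K_p = 53.6/0.79 = 67.9.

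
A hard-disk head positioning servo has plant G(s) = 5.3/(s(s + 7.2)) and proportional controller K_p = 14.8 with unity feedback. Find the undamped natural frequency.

ω_n = 8.86 rad/s

1 + K_p·G(s) = 0 gives s² + 7.2s + 78.44 = 0.
Matching s² + 2ζω_n s + ω_n²: ω_n = √78.44 = 8.857 rad/s and 2ζω_n = 7.2, so ζ = 7.2/(2·8.857) = 0.406.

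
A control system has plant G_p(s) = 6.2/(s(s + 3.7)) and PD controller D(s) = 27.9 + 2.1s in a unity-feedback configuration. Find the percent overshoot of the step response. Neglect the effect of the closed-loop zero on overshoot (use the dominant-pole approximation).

Forward path: (27.9 + 2.1s)·6.2/(s(s+3.7)). The closed-loop characteristic equation is s² + (3.7 + 6.2·2.1)s + 6.2·27.9 = 0.
That is s² + 16.72s + 173 = 0, so ω_n = 13.15 rad/s and ζ = 16.72/(2·13.15) = 0.6356.
%OS = 100·exp(−πζ/√(1−ζ²)) = 7.53%.

7.53%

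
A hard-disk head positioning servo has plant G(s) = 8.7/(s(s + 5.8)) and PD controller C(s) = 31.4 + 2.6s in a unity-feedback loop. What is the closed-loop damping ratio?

ζ = 0.86

Forward path: (31.4 + 2.6s)·8.7/(s(s+5.8)). The closed-loop characteristic equation is s² + (5.8 + 8.7·2.6)s + 8.7·31.4 = 0.
That is s² + 28.42s + 273.2 = 0, so ω_n = 16.53 rad/s and ζ = 28.42/(2·16.53) = 0.8597.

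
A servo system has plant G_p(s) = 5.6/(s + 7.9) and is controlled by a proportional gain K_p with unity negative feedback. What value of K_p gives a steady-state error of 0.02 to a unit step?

Steady-state error for a unit step on this type-0 loop is 1/(1 + K_p·G_p(0)).
G_p(0) = 0.7089. Require 1/(1 + K_p·0.7089) = 0.02, so 1 + 0.7089·K_p = 50.
K_p = (50 − 1)/0.7089 = 69.1.

K_p = 69.1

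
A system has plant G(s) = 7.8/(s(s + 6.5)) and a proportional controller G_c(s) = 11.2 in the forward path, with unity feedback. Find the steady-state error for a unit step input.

0

The open loop G_c(s)G(s) has a pole at the origin (type 1), so the static position error constant is infinite and e_ss = 1/(1+∞) = 0.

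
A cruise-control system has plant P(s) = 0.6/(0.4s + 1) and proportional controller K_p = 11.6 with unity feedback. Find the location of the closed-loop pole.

s = -19.9

Closed loop: T(s) = K_p·P/(1+K_p·P) = 6.96/(0.4s + 1 + 6.96), with pole at s = −(1 + 6.96)/0.4 = −19.9.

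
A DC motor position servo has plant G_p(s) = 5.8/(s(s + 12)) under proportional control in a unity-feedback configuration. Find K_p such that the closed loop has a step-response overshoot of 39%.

K_p = 75.3

From %OS = 100·exp(−πζ/√(1−ζ²)) = 39%, ζ = −ln(0.39)/√(π²+ln²(0.39)) = 0.2871.
Characteristic equation s² + 12s + 5.8K_p = 0 gives ζ = 12/(2√(5.8K_p)).
Setting ζ = 0.2871: √(5.8K_p) = 12/(2·0.2871) = 20.9, so K_p = 436.7/5.8 = 75.3.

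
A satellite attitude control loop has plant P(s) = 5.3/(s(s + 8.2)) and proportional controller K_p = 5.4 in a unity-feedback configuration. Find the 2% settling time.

The closed-loop denominator s² + 8.2s + 28.62 gives ω_n = √28.62 = 5.35 and ζ = 8.2/(2ω_n) = 0.7664.
2% settling time T_s ≈ 4/(ζω_n) = 4/4.1 = 0.976 s.

T_s ≈ 0.976 s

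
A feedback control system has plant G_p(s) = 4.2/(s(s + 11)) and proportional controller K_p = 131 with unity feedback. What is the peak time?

T_p = 0.138 s

From 1 + K_pG_p(s) = 0: s² + 11s + 550.2 = 0 ⇒ ω_n = 23.46, ζ = 0.2345.
Damped frequency ω_d = ω_n√(1−ζ²) = 22.8 rad/s, so peak time T_p = π/ω_d = 0.138 s.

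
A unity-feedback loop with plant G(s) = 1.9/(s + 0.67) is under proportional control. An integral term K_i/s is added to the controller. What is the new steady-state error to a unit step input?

Adding integral action puts a pole at s = 0 in the forward path, raising the system type to 1; a type-1 loop has zero steady-state error to a step.

0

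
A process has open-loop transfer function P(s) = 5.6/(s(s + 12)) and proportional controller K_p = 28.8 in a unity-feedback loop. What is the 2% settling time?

T_s ≈ 0.667 s

Closed-loop characteristic equation: s² + 12s + 161.3 = 0, so ω_n = 12.7 rad/s and ζ = 12/(2·12.7) = 0.4725.
2% settling time T_s ≈ 4/(ζω_n) = 4/6 = 0.667 s.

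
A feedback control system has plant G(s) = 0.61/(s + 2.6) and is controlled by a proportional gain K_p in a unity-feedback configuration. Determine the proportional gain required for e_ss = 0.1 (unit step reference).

K_p = 38.4

Steady-state error for a unit step on this type-0 loop is 1/(1 + K_p·G(0)).
G(0) = 0.2346. Require 1/(1 + K_p·0.2346) = 0.1, so 1 + 0.2346·K_p = 10.
K_p = (10 − 1)/0.2346 = 38.4.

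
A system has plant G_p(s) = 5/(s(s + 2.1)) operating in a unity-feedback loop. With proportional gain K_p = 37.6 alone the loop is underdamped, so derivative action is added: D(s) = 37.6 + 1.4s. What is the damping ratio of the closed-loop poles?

ζ = 0.332

Forward path: (37.6 + 1.4s)·5/(s(s+2.1)). The closed-loop characteristic equation is s² + (2.1 + 5·1.4)s + 5·37.6 = 0.
That is s² + 9.1s + 188 = 0, so ω_n = 13.71 rad/s and ζ = 9.1/(2·13.71) = 0.3318.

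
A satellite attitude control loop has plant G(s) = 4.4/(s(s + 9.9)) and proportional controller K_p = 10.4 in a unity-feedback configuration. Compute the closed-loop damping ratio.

1 + K_p·G(s) = 0 gives s² + 9.9s + 45.76 = 0.
So ω_n² = 45.76 ⇒ ω_n = 6.765 rad/s, and ζ = 9.9/(2ω_n) = 0.732.

ζ = 0.732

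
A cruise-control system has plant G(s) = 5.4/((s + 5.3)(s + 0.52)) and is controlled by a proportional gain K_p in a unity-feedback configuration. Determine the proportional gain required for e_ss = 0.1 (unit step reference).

K_p = 4.59

Steady-state error for a unit step on this type-0 loop is 1/(1 + K_p·G(0)).
G(0) = 1.959. Require 1/(1 + K_p·1.959) = 0.1, so 1 + 1.959·K_p = 10.
K_p = (10 − 1)/1.959 = 4.59.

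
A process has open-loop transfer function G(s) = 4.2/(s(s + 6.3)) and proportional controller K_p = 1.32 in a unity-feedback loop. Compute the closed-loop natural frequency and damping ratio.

ω_n = 2.35 rad/s, ζ = 1.34

1 + K_p·G(s) = 0 gives s² + 6.3s + 5.544 = 0.
So ω_n² = 5.544 ⇒ ω_n = 2.355 rad/s, and ζ = 6.3/(2ω_n) = 1.34.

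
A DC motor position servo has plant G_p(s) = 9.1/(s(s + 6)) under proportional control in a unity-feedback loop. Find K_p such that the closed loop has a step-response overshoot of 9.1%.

K_p = 2.69

From %OS = 100·exp(−πζ/√(1−ζ²)) = 9.1%, ζ = −ln(0.091)/√(π²+ln²(0.091)) = 0.6066.
Characteristic equation s² + 6s + 9.1K_p = 0 gives ζ = 6/(2√(9.1K_p)).
Setting ζ = 0.6066: √(9.1K_p) = 6/(2·0.6066) = 4.946, so K_p = 24.46/9.1 = 2.69.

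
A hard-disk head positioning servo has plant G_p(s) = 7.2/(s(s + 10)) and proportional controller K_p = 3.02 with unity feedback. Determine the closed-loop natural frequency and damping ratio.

1 + K_p·G_p(s) = 0 gives s² + 10s + 21.74 = 0.
So ω_n² = 21.74 ⇒ ω_n = 4.663 rad/s, and ζ = 10/(2ω_n) = 1.07.

ω_n = 4.66 rad/s, ζ = 1.07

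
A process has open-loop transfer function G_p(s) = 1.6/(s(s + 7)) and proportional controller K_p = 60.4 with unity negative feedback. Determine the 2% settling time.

From 1 + K_pG_p(s) = 0: s² + 7s + 96.64 = 0 ⇒ ω_n = 9.831, ζ = 0.356.
2% settling time T_s ≈ 4/(ζω_n) = 4/3.5 = 1.14 s.

T_s ≈ 1.14 s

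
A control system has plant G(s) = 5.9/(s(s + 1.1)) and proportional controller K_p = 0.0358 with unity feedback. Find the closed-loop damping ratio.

The closed-loop denominator is s(s+1.1) + 0.0358·5.9 = s² + 1.1s + 0.2112.
Matching s² + 2ζω_n s + ω_n²: ω_n = √0.2112 = 0.4596 rad/s and 2ζω_n = 1.1, so ζ = 1.1/(2·0.4596) = 1.2.

ζ = 1.2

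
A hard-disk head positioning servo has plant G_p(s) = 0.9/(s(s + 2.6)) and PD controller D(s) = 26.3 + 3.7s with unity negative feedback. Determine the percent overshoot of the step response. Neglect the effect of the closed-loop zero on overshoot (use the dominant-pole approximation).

Forward path: (26.3 + 3.7s)·0.9/(s(s+2.6)). The closed-loop characteristic equation is s² + (2.6 + 0.9·3.7)s + 0.9·26.3 = 0.
That is s² + 5.93s + 23.67 = 0, so ω_n = 4.865 rad/s and ζ = 5.93/(2·4.865) = 0.6094.
%OS = 100·exp(−πζ/√(1−ζ²)) = 8.94%.

8.94%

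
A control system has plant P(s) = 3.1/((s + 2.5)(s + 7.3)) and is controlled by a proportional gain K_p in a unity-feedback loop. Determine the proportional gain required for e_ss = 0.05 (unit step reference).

K_p = 112

Steady-state error for a unit step on this type-0 loop is 1/(1 + K_p·P(0)).
P(0) = 0.1699. Require 1/(1 + K_p·0.1699) = 0.05, so 1 + 0.1699·K_p = 20.
K_p = (20 − 1)/0.1699 = 112.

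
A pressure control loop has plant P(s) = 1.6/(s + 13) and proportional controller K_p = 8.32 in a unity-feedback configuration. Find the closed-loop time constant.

Closed-loop transfer function: T(s) = K_p·P(s)/(1 + K_p·P(s)) = 13.31/(s + 13 + 13.31) = 13.31/(s + 26.31).
Time constant τ = 1/26.31 = 0.038 s.

τ = 0.038 s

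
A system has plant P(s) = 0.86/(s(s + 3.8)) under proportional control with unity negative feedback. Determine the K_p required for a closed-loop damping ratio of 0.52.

K_p = 15.5

Closed-loop characteristic equation: s² + 3.8s + K_p·0.86 = 0.
So ω_n = √(0.86K_p) and 2ζω_n = 3.8, giving ζ = 3.8/(2√(0.86K_p)).
Setting ζ = 0.52: √(0.86K_p) = 3.8/(2·0.52) = 3.654, so K_p = 13.35/0.86 = 15.5.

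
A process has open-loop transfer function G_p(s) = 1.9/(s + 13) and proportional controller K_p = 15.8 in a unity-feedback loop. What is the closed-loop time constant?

Closed-loop transfer function: T(s) = K_p·G_p(s)/(1 + K_p·G_p(s)) = 30.02/(s + 13 + 30.02) = 30.02/(s + 43.02).
Time constant τ = 1/43.02 = 0.0232 s.

τ = 0.0232 s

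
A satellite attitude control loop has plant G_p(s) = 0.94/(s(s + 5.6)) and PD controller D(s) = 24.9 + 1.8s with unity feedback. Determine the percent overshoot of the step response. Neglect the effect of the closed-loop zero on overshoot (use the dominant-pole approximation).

Forward path: (24.9 + 1.8s)·0.94/(s(s+5.6)). The closed-loop characteristic equation is s² + (5.6 + 0.94·1.8)s + 0.94·24.9 = 0.
That is s² + 7.292s + 23.41 = 0, so ω_n = 4.838 rad/s and ζ = 7.292/(2·4.838) = 0.7536.
%OS = 100·exp(−πζ/√(1−ζ²)) = 2.73%.

2.73%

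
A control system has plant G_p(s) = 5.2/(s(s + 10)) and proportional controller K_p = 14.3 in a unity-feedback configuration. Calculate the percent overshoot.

The closed-loop denominator s² + 10s + 74.36 gives ω_n = √74.36 = 8.623 and ζ = 10/(2ω_n) = 0.5798.
%OS = 100·exp(−πζ/√(1−ζ²)) = 100·exp(−π·0.5798/√0.6638) = 10.7%.

10.7%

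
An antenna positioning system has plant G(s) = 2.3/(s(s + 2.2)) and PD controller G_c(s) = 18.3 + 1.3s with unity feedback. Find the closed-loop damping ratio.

ζ = 0.4

Forward path: (18.3 + 1.3s)·2.3/(s(s+2.2)). The closed-loop characteristic equation is s² + (2.2 + 2.3·1.3)s + 2.3·18.3 = 0.
That is s² + 5.19s + 42.09 = 0, so ω_n = 6.488 rad/s and ζ = 5.19/(2·6.488) = 0.4.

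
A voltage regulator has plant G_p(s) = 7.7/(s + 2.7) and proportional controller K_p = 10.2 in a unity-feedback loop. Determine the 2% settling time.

T_s ≈ 0.0492 s

Closed-loop transfer function: T(s) = K_p·G_p(s)/(1 + K_p·G_p(s)) = 78.54/(s + 2.7 + 78.54) = 78.54/(s + 81.24).
Time constant τ = 1/81.24 = 0.01231 s, so the 2% settling time is about 4τ = 0.0492 s.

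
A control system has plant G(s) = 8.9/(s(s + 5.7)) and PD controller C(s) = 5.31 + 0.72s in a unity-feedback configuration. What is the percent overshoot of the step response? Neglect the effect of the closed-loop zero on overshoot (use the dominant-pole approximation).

Forward path: (5.31 + 0.72s)·8.9/(s(s+5.7)). The closed-loop characteristic equation is s² + (5.7 + 8.9·0.72)s + 8.9·5.31 = 0.
That is s² + 12.11s + 47.26 = 0, so ω_n = 6.875 rad/s and ζ = 12.11/(2·6.875) = 0.8806.
%OS = 100·exp(−πζ/√(1−ζ²)) = 0.291%.

0.291%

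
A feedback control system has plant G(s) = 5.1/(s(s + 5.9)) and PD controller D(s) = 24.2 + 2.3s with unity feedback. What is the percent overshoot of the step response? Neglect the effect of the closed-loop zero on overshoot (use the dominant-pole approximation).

Forward path: (24.2 + 2.3s)·5.1/(s(s+5.9)). The closed-loop characteristic equation is s² + (5.9 + 5.1·2.3)s + 5.1·24.2 = 0.
That is s² + 17.63s + 123.4 = 0, so ω_n = 11.11 rad/s and ζ = 17.63/(2·11.11) = 0.7935.
%OS = 100·exp(−πζ/√(1−ζ²)) = 1.66%.

1.66%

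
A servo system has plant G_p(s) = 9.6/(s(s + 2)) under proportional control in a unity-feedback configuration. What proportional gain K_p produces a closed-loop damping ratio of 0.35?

K_p = 0.85

Closed-loop characteristic equation: s² + 2s + K_p·9.6 = 0.
So ω_n = √(9.6K_p) and 2ζω_n = 2, giving ζ = 2/(2√(9.6K_p)).
Setting ζ = 0.35: √(9.6K_p) = 2/(2·0.35) = 2.857, so K_p = 8.163/9.6 = 0.85.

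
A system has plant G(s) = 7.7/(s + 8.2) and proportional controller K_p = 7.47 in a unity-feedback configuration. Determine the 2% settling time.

T_s ≈ 0.0609 s

Closed-loop transfer function: T(s) = K_p·G(s)/(1 + K_p·G(s)) = 57.52/(s + 8.2 + 57.52) = 57.52/(s + 65.72).
Time constant τ = 1/65.72 = 0.01522 s, so the 2% settling time is about 4τ = 0.0609 s.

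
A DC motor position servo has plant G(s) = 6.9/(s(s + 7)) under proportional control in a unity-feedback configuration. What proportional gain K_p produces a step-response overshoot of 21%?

From %OS = 100·exp(−πζ/√(1−ζ²)) = 21%, ζ = −ln(0.21)/√(π²+ln²(0.21)) = 0.4449.
Characteristic equation s² + 7s + 6.9K_p = 0 gives ζ = 7/(2√(6.9K_p)).
Setting ζ = 0.4449: √(6.9K_p) = 7/(2·0.4449) = 7.867, so K_p = 61.89/6.9 = 8.97.

K_p = 8.97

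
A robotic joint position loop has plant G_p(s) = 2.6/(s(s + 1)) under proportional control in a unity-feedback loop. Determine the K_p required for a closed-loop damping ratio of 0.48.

Closed-loop characteristic equation: s² + 1s + K_p·2.6 = 0.
So ω_n = √(2.6K_p) and 2ζω_n = 1, giving ζ = 1/(2√(2.6K_p)).
Setting ζ = 0.48: √(2.6K_p) = 1/(2·0.48) = 1.042, so K_p = 1.085/2.6 = 0.417.

K_p = 0.417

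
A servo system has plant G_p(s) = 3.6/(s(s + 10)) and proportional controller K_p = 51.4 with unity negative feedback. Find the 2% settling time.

From 1 + K_pG_p(s) = 0: s² + 10s + 185 = 0 ⇒ ω_n = 13.6, ζ = 0.3676.
2% settling time T_s ≈ 4/(ζω_n) = 4/5 = 0.8 s.

T_s ≈ 0.8 s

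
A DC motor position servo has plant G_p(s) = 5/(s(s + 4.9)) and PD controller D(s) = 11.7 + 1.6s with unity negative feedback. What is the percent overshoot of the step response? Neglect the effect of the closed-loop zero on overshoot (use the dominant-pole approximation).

0.723%

Forward path: (11.7 + 1.6s)·5/(s(s+4.9)). The closed-loop characteristic equation is s² + (4.9 + 5·1.6)s + 5·11.7 = 0.
That is s² + 12.9s + 58.5 = 0, so ω_n = 7.649 rad/s and ζ = 12.9/(2·7.649) = 0.8433.
%OS = 100·exp(−πζ/√(1−ζ²)) = 0.723%.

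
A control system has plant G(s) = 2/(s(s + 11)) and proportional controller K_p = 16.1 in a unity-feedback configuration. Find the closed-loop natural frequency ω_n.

With unity feedback the closed-loop characteristic equation is s² + 11s + 16.1·2 = s² + 11s + 32.2 = 0.
So ω_n² = 32.2 ⇒ ω_n = 5.675 rad/s, and ζ = 11/(2ω_n) = 0.969.

ω_n = 5.67 rad/s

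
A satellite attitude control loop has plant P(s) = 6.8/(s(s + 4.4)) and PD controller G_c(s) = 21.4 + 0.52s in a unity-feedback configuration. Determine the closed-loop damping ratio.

ζ = 0.329

Forward path: (21.4 + 0.52s)·6.8/(s(s+4.4)). The closed-loop characteristic equation is s² + (4.4 + 6.8·0.52)s + 6.8·21.4 = 0.
That is s² + 7.936s + 145.5 = 0, so ω_n = 12.06 rad/s and ζ = 7.936/(2·12.06) = 0.3289.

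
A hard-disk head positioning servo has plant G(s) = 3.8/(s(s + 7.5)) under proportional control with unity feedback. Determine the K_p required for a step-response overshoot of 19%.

K_p = 16.9

From %OS = 100·exp(−πζ/√(1−ζ²)) = 19%, ζ = −ln(0.19)/√(π²+ln²(0.19)) = 0.4673.
Characteristic equation s² + 7.5s + 3.8K_p = 0 gives ζ = 7.5/(2√(3.8K_p)).
Setting ζ = 0.4673: √(3.8K_p) = 7.5/(2·0.4673) = 8.024, so K_p = 64.39/3.8 = 16.9.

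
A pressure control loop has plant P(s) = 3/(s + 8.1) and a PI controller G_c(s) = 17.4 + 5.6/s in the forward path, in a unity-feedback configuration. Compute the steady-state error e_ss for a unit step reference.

The open loop G_c(s)P(s) has a pole at the origin (type 1), so the static position error constant is infinite and e_ss = 1/(1+∞) = 0.

0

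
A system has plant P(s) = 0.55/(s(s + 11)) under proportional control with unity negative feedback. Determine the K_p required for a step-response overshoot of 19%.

K_p = 252

From %OS = 100·exp(−πζ/√(1−ζ²)) = 19%, ζ = −ln(0.19)/√(π²+ln²(0.19)) = 0.4673.
Characteristic equation s² + 11s + 0.55K_p = 0 gives ζ = 11/(2√(0.55K_p)).
Setting ζ = 0.4673: √(0.55K_p) = 11/(2·0.4673) = 11.77, so K_p = 138.5/0.55 = 252.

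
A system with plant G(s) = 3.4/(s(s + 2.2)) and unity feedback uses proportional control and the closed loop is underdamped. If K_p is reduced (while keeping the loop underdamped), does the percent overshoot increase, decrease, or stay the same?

ζ = 2.2/(2√(3.4K_p)) rises as K_p falls; higher damping means less overshoot.

decrease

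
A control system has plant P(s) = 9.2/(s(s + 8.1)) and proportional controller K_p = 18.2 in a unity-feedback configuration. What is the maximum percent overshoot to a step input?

Closed-loop characteristic equation: s² + 8.1s + 167.4 = 0, so ω_n = 12.94 rad/s and ζ = 8.1/(2·12.94) = 0.313.
%OS = 100·exp(−πζ/√(1−ζ²)) = 100·exp(−π·0.313/√0.902) = 35.5%.

35.5%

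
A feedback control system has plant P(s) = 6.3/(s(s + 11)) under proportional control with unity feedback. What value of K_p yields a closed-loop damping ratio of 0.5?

K_p = 19.2

Closed-loop characteristic equation: s² + 11s + K_p·6.3 = 0.
So ω_n = √(6.3K_p) and 2ζω_n = 11, giving ζ = 11/(2√(6.3K_p)).
Setting ζ = 0.5: √(6.3K_p) = 11/(2·0.5) = 11, so K_p = 121/6.3 = 19.2.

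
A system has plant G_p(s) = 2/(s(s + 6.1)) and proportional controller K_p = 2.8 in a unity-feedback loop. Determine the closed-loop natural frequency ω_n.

ω_n = 2.37 rad/s

The closed-loop denominator is s(s+6.1) + 2.8·2 = s² + 6.1s + 5.6.
Matching s² + 2ζω_n s + ω_n²: ω_n = √5.6 = 2.366 rad/s and 2ζω_n = 6.1, so ζ = 6.1/(2·2.366) = 1.29.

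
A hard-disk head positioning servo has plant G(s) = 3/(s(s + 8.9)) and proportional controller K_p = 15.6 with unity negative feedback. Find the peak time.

The closed-loop denominator s² + 8.9s + 46.8 gives ω_n = √46.8 = 6.841 and ζ = 8.9/(2ω_n) = 0.6505.
Damped frequency ω_d = ω_n√(1−ζ²) = 5.196 rad/s, so peak time T_p = π/ω_d = 0.605 s.

T_p = 0.605 s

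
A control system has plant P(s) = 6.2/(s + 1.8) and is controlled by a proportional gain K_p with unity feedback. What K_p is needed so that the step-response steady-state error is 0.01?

Steady-state error for a unit step on this type-0 loop is 1/(1 + K_p·P(0)).
P(0) = 3.444. Require 1/(1 + K_p·3.444) = 0.01, so 1 + 3.444·K_p = 100.
K_p = (100 − 1)/3.444 = 28.7.

K_p = 28.7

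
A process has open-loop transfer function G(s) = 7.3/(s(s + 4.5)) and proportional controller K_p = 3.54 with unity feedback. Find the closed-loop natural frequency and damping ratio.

ω_n = 5.08 rad/s, ζ = 0.443

The closed-loop denominator is s(s+4.5) + 3.54·7.3 = s² + 4.5s + 25.84.
So ω_n² = 25.84 ⇒ ω_n = 5.084 rad/s, and ζ = 4.5/(2ω_n) = 0.443.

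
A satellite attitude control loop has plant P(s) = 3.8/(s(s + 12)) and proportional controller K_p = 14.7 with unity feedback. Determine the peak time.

The closed-loop denominator s² + 12s + 55.86 gives ω_n = √55.86 = 7.474 and ζ = 12/(2ω_n) = 0.8028.
Damped frequency ω_d = ω_n√(1−ζ²) = 4.456 rad/s, so peak time T_p = π/ω_d = 0.705 s.

T_p = 0.705 s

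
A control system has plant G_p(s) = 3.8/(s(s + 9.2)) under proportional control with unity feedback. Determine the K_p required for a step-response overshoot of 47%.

K_p = 102

From %OS = 100·exp(−πζ/√(1−ζ²)) = 47%, ζ = −ln(0.47)/√(π²+ln²(0.47)) = 0.2337.
Characteristic equation s² + 9.2s + 3.8K_p = 0 gives ζ = 9.2/(2√(3.8K_p)).
Setting ζ = 0.2337: √(3.8K_p) = 9.2/(2·0.2337) = 19.69, so K_p = 387.5/3.8 = 102.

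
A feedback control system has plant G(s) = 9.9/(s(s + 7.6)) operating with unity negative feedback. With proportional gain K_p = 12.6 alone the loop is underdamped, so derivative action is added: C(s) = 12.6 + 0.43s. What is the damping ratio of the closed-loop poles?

Forward path: (12.6 + 0.43s)·9.9/(s(s+7.6)). The closed-loop characteristic equation is s² + (7.6 + 9.9·0.43)s + 9.9·12.6 = 0.
That is s² + 11.86s + 124.7 = 0, so ω_n = 11.17 rad/s and ζ = 11.86/(2·11.17) = 0.5308.

ζ = 0.531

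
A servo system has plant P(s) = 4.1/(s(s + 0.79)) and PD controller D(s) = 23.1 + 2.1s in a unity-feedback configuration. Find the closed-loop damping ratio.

Forward path: (23.1 + 2.1s)·4.1/(s(s+0.79)). The closed-loop characteristic equation is s² + (0.79 + 4.1·2.1)s + 4.1·23.1 = 0.
That is s² + 9.4s + 94.71 = 0, so ω_n = 9.732 rad/s and ζ = 9.4/(2·9.732) = 0.4829.

ζ = 0.483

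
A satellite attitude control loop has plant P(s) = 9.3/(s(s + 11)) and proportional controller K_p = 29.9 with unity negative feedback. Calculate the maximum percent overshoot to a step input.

33.4%

Closed-loop characteristic equation: s² + 11s + 278.1 = 0, so ω_n = 16.68 rad/s and ζ = 11/(2·16.68) = 0.3298.
%OS = 100·exp(−πζ/√(1−ζ²)) = 100·exp(−π·0.3298/√0.8912) = 33.4%.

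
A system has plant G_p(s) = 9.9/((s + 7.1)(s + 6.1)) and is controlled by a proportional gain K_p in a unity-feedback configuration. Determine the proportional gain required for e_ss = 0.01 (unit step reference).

K_p = 433

For a type-0 loop with proportional control, e_ss = 1/(1 + K_p·G_p(0)).
G_p(0) = 0.2286. Require 1/(1 + K_p·0.2286) = 0.01, so 1 + 0.2286·K_p = 100.
K_p = (100 − 1)/0.2286 = 433.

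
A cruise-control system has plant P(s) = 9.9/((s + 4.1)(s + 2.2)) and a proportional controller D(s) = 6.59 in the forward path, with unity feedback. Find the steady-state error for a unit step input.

0.121

The loop is type 0. Static position error constant K_pos = D(0)·P(0) = 6.59·1.098 = 7.233.
Steady-state error to a unit step: e_ss = 1/(1+K_pos) = 1/8.233 = 0.121.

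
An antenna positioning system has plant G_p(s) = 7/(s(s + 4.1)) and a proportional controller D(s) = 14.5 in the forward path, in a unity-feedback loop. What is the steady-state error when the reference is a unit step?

The open loop D(s)G_p(s) has a pole at the origin (type 1), so the static position error constant is infinite and e_ss = 1/(1+∞) = 0.

0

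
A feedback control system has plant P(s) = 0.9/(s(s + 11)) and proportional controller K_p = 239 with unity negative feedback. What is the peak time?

T_p = 0.231 s

The closed-loop denominator s² + 11s + 215.1 gives ω_n = √215.1 = 14.67 and ζ = 11/(2ω_n) = 0.375.
Damped frequency ω_d = ω_n√(1−ζ²) = 13.6 rad/s, so peak time T_p = π/ω_d = 0.231 s.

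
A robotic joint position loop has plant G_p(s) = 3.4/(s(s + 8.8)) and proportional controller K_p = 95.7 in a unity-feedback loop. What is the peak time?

T_p = 0.18 s

From 1 + K_pG_p(s) = 0: s² + 8.8s + 325.4 = 0 ⇒ ω_n = 18.04, ζ = 0.2439.
Damped frequency ω_d = ω_n√(1−ζ²) = 17.49 rad/s, so peak time T_p = π/ω_d = 0.18 s.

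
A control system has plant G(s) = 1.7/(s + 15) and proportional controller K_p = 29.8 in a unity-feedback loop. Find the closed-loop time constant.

Closed-loop transfer function: T(s) = K_p·G(s)/(1 + K_p·G(s)) = 50.66/(s + 15 + 50.66) = 50.66/(s + 65.66).
Time constant τ = 1/65.66 = 0.0152 s.

τ = 0.0152 s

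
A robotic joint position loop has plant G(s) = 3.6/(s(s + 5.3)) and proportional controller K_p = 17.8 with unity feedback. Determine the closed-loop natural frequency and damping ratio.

The closed-loop denominator is s(s+5.3) + 17.8·3.6 = s² + 5.3s + 64.08.
Matching s² + 2ζω_n s + ω_n²: ω_n = √64.08 = 8.005 rad/s and 2ζω_n = 5.3, so ζ = 5.3/(2·8.005) = 0.331.

ω_n = 8 rad/s, ζ = 0.331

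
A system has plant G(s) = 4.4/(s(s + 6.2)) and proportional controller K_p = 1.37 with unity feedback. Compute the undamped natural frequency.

The closed-loop denominator is s(s+6.2) + 1.37·4.4 = s² + 6.2s + 6.028.
Matching s² + 2ζω_n s + ω_n²: ω_n = √6.028 = 2.455 rad/s and 2ζω_n = 6.2, so ζ = 6.2/(2·2.455) = 1.26.

ω_n = 2.46 rad/s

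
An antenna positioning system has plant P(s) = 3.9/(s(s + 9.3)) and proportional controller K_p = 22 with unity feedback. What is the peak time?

T_p = 0.392 s

From 1 + K_pP(s) = 0: s² + 9.3s + 85.8 = 0 ⇒ ω_n = 9.263, ζ = 0.502.
Damped frequency ω_d = ω_n√(1−ζ²) = 8.011 rad/s, so peak time T_p = π/ω_d = 0.392 s.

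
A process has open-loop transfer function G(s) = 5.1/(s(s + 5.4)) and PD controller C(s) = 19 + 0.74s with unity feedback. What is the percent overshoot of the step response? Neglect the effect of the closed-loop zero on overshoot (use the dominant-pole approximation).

Forward path: (19 + 0.74s)·5.1/(s(s+5.4)). The closed-loop characteristic equation is s² + (5.4 + 5.1·0.74)s + 5.1·19 = 0.
That is s² + 9.174s + 96.9 = 0, so ω_n = 9.844 rad/s and ζ = 9.174/(2·9.844) = 0.466.
%OS = 100·exp(−πζ/√(1−ζ²)) = 19.1%.

19.1%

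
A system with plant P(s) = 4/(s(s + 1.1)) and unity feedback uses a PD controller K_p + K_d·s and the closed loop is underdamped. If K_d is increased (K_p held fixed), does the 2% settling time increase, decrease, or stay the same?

Characteristic equation s² + (1.1 + 4K_d)s + 4K_p = 0: raising K_d increases ζω_n = (1.1+4K_d)/2 while the loop stays underdamped, so T_s ≈ 4/(ζω_n) decreases.

decrease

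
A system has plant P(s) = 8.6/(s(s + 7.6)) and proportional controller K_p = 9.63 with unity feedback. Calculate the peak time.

The closed-loop denominator s² + 7.6s + 82.82 gives ω_n = √82.82 = 9.1 and ζ = 7.6/(2ω_n) = 0.4176.
Damped frequency ω_d = ω_n√(1−ζ²) = 8.269 rad/s, so peak time T_p = π/ω_d = 0.38 s.

T_p = 0.38 s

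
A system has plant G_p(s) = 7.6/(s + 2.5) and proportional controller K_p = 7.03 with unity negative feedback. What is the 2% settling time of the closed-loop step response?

Closed-loop transfer function: T(s) = K_p·G_p(s)/(1 + K_p·G_p(s)) = 53.43/(s + 2.5 + 53.43) = 53.43/(s + 55.93).
Time constant τ = 1/55.93 = 0.01788 s, so the 2% settling time is about 4τ = 0.0715 s.

T_s ≈ 0.0715 s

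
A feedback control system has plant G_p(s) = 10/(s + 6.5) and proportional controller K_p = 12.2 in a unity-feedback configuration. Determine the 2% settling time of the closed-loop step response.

T_s ≈ 0.0311 s

Closed-loop transfer function: T(s) = K_p·G_p(s)/(1 + K_p·G_p(s)) = 122/(s + 6.5 + 122) = 122/(s + 128.5).
Time constant τ = 1/128.5 = 0.007782 s, so the 2% settling time is about 4τ = 0.0311 s.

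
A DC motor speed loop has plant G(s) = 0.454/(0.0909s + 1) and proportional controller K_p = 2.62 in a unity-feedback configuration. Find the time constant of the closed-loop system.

τ = 0.0415 s

Closed loop: T(s) = K_p·G/(1+K_p·G) = 1.189/(0.0909s + 1 + 1.189), with pole at s = −(1 + 1.189)/0.0909 = −24.09.
Closed-loop time constant τ = 1/24.09 = 0.0415 s.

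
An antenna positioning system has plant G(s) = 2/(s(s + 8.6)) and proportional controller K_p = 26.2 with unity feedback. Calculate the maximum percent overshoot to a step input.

9.83%

The closed-loop denominator s² + 8.6s + 52.4 gives ω_n = √52.4 = 7.239 and ζ = 8.6/(2ω_n) = 0.594.
%OS = 100·exp(−πζ/√(1−ζ²)) = 100·exp(−π·0.594/√0.6471) = 9.83%.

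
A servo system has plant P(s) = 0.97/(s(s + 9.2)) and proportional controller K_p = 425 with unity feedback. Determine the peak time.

Closed-loop characteristic equation: s² + 9.2s + 412.2 = 0, so ω_n = 20.3 rad/s and ζ = 9.2/(2·20.3) = 0.2266.
Damped frequency ω_d = ω_n√(1−ζ²) = 19.78 rad/s, so peak time T_p = π/ω_d = 0.159 s.

T_p = 0.159 s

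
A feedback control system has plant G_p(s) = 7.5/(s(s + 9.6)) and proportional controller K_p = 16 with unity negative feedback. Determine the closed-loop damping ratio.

1 + K_p·G_p(s) = 0 gives s² + 9.6s + 120 = 0.
So ω_n² = 120 ⇒ ω_n = 10.95 rad/s, and ζ = 9.6/(2ω_n) = 0.438.

ζ = 0.438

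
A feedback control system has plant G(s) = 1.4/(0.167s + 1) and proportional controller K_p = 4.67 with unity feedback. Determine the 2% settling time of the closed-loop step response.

T_s ≈ 0.0886 s

Closed loop: T(s) = K_p·G/(1+K_p·G) = 6.538/(0.167s + 1 + 6.538), with pole at s = −(1 + 6.538)/0.167 = −45.14.
τ = 1/45.14 = 0.02215 s, so 2% settling time ≈ 4τ = 0.0886 s.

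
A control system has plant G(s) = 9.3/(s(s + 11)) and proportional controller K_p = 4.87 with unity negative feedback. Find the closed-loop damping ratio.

ζ = 0.817

With unity feedback the closed-loop characteristic equation is s² + 11s + 4.87·9.3 = s² + 11s + 45.29 = 0.
So ω_n² = 45.29 ⇒ ω_n = 6.73 rad/s, and ζ = 11/(2ω_n) = 0.817.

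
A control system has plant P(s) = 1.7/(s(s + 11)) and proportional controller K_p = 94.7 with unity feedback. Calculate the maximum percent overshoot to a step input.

The closed-loop denominator s² + 11s + 161 gives ω_n = √161 = 12.69 and ζ = 11/(2ω_n) = 0.4335.
%OS = 100·exp(−πζ/√(1−ζ²)) = 100·exp(−π·0.4335/√0.8121) = 22.1%.

22.1%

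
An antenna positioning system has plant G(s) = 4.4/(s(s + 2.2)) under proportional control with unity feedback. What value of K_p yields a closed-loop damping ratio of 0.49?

K_p = 1.15

Closed-loop characteristic equation: s² + 2.2s + K_p·4.4 = 0.
So ω_n = √(4.4K_p) and 2ζω_n = 2.2, giving ζ = 2.2/(2√(4.4K_p)).
Setting ζ = 0.49: √(4.4K_p) = 2.2/(2·0.49) = 2.245, so K_p = 5.04/4.4 = 1.15.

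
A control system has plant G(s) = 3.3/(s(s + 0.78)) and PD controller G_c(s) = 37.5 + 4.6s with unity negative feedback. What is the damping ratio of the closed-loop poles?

ζ = 0.717

Forward path: (37.5 + 4.6s)·3.3/(s(s+0.78)). The closed-loop characteristic equation is s² + (0.78 + 3.3·4.6)s + 3.3·37.5 = 0.
That is s² + 15.96s + 123.8 = 0, so ω_n = 11.12 rad/s and ζ = 15.96/(2·11.12) = 0.7173.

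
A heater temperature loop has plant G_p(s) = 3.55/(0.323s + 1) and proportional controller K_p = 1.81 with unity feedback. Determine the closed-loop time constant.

τ = 0.0435 s

Closed loop: T(s) = K_p·G_p/(1+K_p·G_p) = 6.425/(0.323s + 1 + 6.425), with pole at s = −(1 + 6.425)/0.323 = −22.99.
Closed-loop time constant τ = 1/22.99 = 0.0435 s.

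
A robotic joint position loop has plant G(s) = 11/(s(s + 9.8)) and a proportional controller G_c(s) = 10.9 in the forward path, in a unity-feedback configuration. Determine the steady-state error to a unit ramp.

0.0817

The loop has one pole at the origin (type 1). Velocity error constant K_v = lim_{s→0} s·G_c(s)G(s) = 10.9·11/9.8 = 12.23.
Steady-state error to a unit ramp: e_ss = 1/K_v = 0.0817.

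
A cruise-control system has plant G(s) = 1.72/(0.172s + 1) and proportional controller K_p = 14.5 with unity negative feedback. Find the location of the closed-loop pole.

s = -150.8

Closed loop: T(s) = K_p·G/(1+K_p·G) = 24.94/(0.172s + 1 + 24.94), with pole at s = −(1 + 24.94)/0.172 = −150.8.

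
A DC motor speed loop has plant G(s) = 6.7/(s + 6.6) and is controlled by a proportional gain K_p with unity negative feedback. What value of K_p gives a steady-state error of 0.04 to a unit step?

K_p = 23.6

The loop is type 0, so e_ss(step) = 1/(1 + K_pos) with K_pos = K_p·G(0).
G(0) = 1.015. Require 1/(1 + K_p·1.015) = 0.04, so 1 + 1.015·K_p = 25.
K_p = (25 − 1)/1.015 = 23.6.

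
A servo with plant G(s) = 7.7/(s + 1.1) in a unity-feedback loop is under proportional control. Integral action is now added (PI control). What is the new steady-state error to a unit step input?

The integrator makes K_pos = lim_{s→0} C(s)G(s) infinite, so e_ss = 1/(1+K_pos) = 0.

0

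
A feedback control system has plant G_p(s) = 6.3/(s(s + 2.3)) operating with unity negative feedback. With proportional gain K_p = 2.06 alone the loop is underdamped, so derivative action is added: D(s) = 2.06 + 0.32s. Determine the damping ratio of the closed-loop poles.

Forward path: (2.06 + 0.32s)·6.3/(s(s+2.3)). The closed-loop characteristic equation is s² + (2.3 + 6.3·0.32)s + 6.3·2.06 = 0.
That is s² + 4.316s + 12.98 = 0, so ω_n = 3.602 rad/s and ζ = 4.316/(2·3.602) = 0.599.

ζ = 0.599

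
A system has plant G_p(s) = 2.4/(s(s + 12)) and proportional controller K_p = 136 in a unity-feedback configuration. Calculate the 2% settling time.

T_s ≈ 0.667 s

Closed-loop characteristic equation: s² + 12s + 326.4 = 0, so ω_n = 18.07 rad/s and ζ = 12/(2·18.07) = 0.3321.
2% settling time T_s ≈ 4/(ζω_n) = 4/6 = 0.667 s.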